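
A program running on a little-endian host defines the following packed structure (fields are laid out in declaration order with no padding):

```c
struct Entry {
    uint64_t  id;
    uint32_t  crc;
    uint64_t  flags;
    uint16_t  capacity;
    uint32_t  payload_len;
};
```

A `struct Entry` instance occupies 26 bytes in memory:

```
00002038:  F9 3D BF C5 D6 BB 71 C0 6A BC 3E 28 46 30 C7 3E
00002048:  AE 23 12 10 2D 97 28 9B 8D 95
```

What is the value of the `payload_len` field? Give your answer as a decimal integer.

`payload_len` follows `id` (8 B), `crc` (4 B), `flags` (8 B), `capacity` (2 B), so it starts at offset 8 + 4 + 8 + 2 = 22 and occupies 4 bytes.
Bytes at offsets 22..25: 28 9B 8D 95.
Little-endian: lowest address holds the least-significant byte.
Reassemble most-significant byte first: 95 8D 9B 28 → 0x958D9B28.
0x958D9B28 = 2509085480.

2509085480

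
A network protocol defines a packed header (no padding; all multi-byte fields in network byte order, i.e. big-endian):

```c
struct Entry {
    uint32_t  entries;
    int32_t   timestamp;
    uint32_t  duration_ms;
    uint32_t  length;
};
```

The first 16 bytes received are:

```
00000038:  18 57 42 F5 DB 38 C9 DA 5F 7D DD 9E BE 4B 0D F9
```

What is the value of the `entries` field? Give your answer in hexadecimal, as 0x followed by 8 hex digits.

`entries` is the first field, at byte offset 0, occupying 4 bytes.
Bytes at offsets 0..3: 18 57 42 F5.
Big-endian: lowest address holds the most-significant byte.
The bytes are already most-significant first: 0x185742F5.

0x185742F5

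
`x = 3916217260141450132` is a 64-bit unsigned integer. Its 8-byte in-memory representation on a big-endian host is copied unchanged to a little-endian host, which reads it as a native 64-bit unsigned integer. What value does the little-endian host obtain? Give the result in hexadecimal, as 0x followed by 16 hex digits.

0x9413FC5DD9325936

3916217260141450132 in 64-bit hexadecimal is 0x365932D95DFC1394.
Stored big-endian, the bytes at ascending addresses are 36 59 32 D9 5D FC 13 94.
Read back as little-endian, the first byte is least significant, giving 0x9413FC5DD9325936.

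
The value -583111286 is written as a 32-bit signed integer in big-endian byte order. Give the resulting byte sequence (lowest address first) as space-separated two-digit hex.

Two's complement of -583111286 in 32 bits: 583111286 = 0x22C19276; invert → 0xDD3E6D89; add 1 → 0xDD3E6D8A.
Split into bytes (most-significant first): DD 3E 6D 8A.
Big-endian stores the most-significant byte at the lowest address.
So the memory order matches the most-significant-first order: DD 3E 6D 8A.

DD 3E 6D 8A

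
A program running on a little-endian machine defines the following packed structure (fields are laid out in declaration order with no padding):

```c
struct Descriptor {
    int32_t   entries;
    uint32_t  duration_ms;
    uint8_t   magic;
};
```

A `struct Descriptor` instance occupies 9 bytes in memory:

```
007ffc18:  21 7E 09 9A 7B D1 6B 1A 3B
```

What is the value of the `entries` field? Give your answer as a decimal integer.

-1710653919

`entries` is the first field, at byte offset 0, occupying 4 bytes.
Bytes at offsets 0..3: 21 7E 09 9A.
Little-endian stores the least-significant byte at the lowest address.
Reassemble most-significant byte first: 9A 09 7E 21 → 0x9A097E21.
Top bit is set, so as a signed 32-bit value this is 0x9A097E21 − 2^32 = -1710653919.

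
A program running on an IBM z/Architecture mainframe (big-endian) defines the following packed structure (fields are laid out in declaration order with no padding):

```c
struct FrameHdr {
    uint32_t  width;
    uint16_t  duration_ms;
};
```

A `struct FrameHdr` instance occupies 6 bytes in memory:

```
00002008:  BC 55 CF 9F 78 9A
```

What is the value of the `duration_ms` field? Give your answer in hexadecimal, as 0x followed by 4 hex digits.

0x789A

`duration_ms` follows `width` (4 bytes), so it starts at byte offset 4 and occupies 2 bytes.
Bytes at offsets 4..5: 78 9A.
In big-endian order the high byte comes first in memory.
The bytes are already most-significant first: 0x789A.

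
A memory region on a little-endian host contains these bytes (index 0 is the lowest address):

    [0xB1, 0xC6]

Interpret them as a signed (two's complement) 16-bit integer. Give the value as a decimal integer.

-14671

Little-endian: lowest address holds the least-significant byte.
Reassemble most-significant byte first: C6 B1 → 0xC6B1.
Top bit is set, so as a signed 16-bit value this is 0xC6B1 − 2^16 = -14671.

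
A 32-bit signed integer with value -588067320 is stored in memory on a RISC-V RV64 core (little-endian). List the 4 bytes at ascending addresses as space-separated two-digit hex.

Two's complement of -588067320 in 32 bits: 588067320 = 0x230D31F8; invert → 0xDCF2CE07; add 1 → 0xDCF2CE08.
Split into bytes (most-significant first): DC F2 CE 08.
Little-endian stores the least-significant byte at the lowest address.
So at ascending addresses the bytes are 08 CE F2 DC.

08 CE F2 DC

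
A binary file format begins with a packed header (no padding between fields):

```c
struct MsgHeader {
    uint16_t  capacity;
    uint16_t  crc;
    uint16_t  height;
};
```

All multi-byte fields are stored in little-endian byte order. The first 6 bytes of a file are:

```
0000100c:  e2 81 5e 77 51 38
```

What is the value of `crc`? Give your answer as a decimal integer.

30558

`crc` follows `capacity` (2 bytes), so it starts at byte offset 2 and occupies 2 bytes.
Bytes at offsets 2..3: 5E 77.
Little-endian stores the least-significant byte at the lowest address.
Reassemble most-significant byte first: 77 5E → 0x775E.
0x775E = 30558.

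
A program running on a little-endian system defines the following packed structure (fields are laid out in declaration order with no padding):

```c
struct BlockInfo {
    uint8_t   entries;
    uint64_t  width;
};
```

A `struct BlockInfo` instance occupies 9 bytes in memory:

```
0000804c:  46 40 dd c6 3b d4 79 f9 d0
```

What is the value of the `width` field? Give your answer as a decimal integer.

15058200781532880192

`width` follows `entries` (1 byte), so it starts at byte offset 1 and occupies 8 bytes.
Bytes at offsets 1..8: 40 DD C6 3B D4 79 F9 D0.
Little-endian: lowest address holds the least-significant byte.
Reassemble most-significant byte first: D0 F9 79 D4 3B C6 DD 40 → 0xD0F979D43BC6DD40.
0xD0F979D43BC6DD40 = 15058200781532880192.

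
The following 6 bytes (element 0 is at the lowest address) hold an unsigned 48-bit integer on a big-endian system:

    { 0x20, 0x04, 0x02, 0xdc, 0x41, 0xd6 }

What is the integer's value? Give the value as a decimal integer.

In big-endian order the high byte comes first in memory.
The bytes are already most-significant first: 0x200402DC41D6.
0x200402DC41D6 = 35201599947222.

35201599947222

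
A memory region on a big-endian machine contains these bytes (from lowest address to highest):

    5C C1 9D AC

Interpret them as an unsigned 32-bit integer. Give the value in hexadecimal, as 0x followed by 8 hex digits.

Big-endian stores the most-significant byte at the lowest address.
The bytes are already most-significant first: 0x5CC19DAC.

0x5CC19DAC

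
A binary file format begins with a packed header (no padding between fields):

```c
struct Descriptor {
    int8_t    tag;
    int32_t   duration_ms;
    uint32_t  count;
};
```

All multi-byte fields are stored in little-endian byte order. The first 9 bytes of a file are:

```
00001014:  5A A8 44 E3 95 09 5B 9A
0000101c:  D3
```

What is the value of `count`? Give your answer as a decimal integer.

3550108425

`count` follows `tag` (1 B), `duration_ms` (4 B), so it starts at offset 1 + 4 = 5 and occupies 4 bytes.
Bytes at offsets 5..8: 09 5B 9A D3.
In little-endian order the low byte comes first in memory.
Reassemble most-significant byte first: D3 9A 5B 09 → 0xD39A5B09.
0xD39A5B09 = 3550108425.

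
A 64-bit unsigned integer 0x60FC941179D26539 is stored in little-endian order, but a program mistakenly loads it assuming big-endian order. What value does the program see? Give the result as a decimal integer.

Stored little-endian, the bytes at ascending addresses are 39 65 D2 79 11 94 FC 60.
Read back as big-endian, the last byte is least significant, giving 0x3965D2791194FC60.
0x3965D2791194FC60 = 4135943250237520992.

4135943250237520992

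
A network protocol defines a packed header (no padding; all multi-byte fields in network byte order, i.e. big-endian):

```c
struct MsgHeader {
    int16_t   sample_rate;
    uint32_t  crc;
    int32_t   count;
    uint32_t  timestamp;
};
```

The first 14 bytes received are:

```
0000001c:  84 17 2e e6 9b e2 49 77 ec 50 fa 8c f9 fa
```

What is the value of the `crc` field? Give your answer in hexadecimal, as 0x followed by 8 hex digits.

`crc` follows `sample_rate` (2 bytes), so it starts at byte offset 2 and occupies 4 bytes.
Bytes at offsets 2..5: 2E E6 9B E2.
In big-endian order the high byte comes first in memory.
The bytes are already most-significant first: 0x2EE69BE2.

0x2EE69BE2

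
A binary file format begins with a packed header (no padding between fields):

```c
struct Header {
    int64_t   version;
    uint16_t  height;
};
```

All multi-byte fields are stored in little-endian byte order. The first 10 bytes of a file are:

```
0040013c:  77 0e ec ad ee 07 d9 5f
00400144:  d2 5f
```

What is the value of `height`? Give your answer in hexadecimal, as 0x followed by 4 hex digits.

0x5FD2

`height` follows `version` (8 bytes), so it starts at byte offset 8 and occupies 2 bytes.
Bytes at offsets 8..9: D2 5F.
Little-endian stores the least-significant byte at the lowest address.
Reassemble most-significant byte first: 5F D2 → 0x5FD2.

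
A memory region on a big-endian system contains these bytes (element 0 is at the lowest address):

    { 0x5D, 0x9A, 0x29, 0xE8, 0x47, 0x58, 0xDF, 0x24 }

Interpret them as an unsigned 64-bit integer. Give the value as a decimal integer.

In big-endian order the high byte comes first in memory.
The bytes are already most-significant first: 0x5D9A29E84758DF24.
0x5D9A29E84758DF24 = 6744749469546897188.

6744749469546897188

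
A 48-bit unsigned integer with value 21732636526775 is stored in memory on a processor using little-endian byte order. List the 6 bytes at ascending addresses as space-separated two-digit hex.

B7 88 14 06 C4 13

21732636526775 in hexadecimal, padded to 48 bits, is 0x13C4061488B7.
Split into bytes (most-significant first): 13 C4 06 14 88 B7.
In little-endian order the low byte comes first in memory.
So at ascending addresses the bytes are B7 88 14 06 C4 13.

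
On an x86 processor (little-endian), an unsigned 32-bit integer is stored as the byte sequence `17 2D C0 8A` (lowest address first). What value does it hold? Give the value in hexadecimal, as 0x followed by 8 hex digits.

0x8AC02D17

Little-endian stores the least-significant byte at the lowest address.
Reassemble most-significant byte first: 8A C0 2D 17 → 0x8AC02D17.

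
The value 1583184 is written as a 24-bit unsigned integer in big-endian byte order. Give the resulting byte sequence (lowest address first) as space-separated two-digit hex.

1583184 in hexadecimal, padded to 24 bits, is 0x182850.
Split into bytes (most-significant first): 18 28 50.
Big-endian stores the most-significant byte at the lowest address.
So the memory order matches the most-significant-first order: 18 28 50.

18 28 50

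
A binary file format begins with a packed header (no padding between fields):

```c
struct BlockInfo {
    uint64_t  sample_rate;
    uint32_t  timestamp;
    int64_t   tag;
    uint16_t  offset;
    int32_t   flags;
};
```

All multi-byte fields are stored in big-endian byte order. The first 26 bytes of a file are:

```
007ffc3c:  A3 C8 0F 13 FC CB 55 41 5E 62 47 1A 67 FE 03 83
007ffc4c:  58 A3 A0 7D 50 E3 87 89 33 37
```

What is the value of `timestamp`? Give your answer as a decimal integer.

1583499034

`timestamp` follows `sample_rate` (8 bytes), so it starts at byte offset 8 and occupies 4 bytes.
Bytes at offsets 8..11: 5E 62 47 1A.
In big-endian order the high byte comes first in memory.
The bytes are already most-significant first: 0x5E62471A.
0x5E62471A = 1583499034.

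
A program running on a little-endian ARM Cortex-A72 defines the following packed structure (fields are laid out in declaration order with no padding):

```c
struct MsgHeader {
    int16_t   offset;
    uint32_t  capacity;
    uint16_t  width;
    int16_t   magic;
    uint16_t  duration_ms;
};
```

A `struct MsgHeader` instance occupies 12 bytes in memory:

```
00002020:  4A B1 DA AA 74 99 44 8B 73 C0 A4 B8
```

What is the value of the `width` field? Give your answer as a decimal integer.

35652

`width` follows `offset` (2 B), `capacity` (4 B), so it starts at offset 2 + 4 = 6 and occupies 2 bytes.
Bytes at offsets 6..7: 44 8B.
In little-endian order the low byte comes first in memory.
Reassemble most-significant byte first: 8B 44 → 0x8B44.
0x8B44 = 35652.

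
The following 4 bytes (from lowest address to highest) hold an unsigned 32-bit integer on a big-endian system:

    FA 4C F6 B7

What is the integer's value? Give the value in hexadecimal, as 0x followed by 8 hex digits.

Big-endian stores the most-significant byte at the lowest address.
The bytes are already most-significant first: 0xFA4CF6B7.

0xFA4CF6B7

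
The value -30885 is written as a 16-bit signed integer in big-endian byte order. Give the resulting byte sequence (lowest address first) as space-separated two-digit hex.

87 5B

Two's complement of -30885 in 16 bits: 30885 = 0x78A5; invert → 0x875A; add 1 → 0x875B.
Split into bytes (most-significant first): 87 5B.
Big-endian: lowest address holds the most-significant byte.
So the memory order matches the most-significant-first order: 87 5B.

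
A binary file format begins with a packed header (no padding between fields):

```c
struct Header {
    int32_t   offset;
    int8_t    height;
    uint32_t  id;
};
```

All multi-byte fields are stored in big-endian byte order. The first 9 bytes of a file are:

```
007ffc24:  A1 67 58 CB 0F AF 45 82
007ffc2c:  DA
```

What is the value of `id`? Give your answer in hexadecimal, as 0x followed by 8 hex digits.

0xAF4582DA

`id` follows `offset` (4 B), `height` (1 B), so it starts at offset 4 + 1 = 5 and occupies 4 bytes.
Bytes at offsets 5..8: AF 45 82 DA.
Big-endian: lowest address holds the most-significant byte.
The bytes are already most-significant first: 0xAF4582DA.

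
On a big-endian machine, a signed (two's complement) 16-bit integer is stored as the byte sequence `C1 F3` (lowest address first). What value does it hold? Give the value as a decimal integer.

Big-endian: lowest address holds the most-significant byte.
The bytes are already most-significant first: 0xC1F3.
Top bit is set, so as a signed 16-bit value this is 0xC1F3 − 2^16 = -15885.

-15885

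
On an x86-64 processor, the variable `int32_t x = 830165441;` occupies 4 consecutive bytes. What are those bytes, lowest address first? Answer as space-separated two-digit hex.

830165441 in hexadecimal, padded to 32 bits, is 0x317B51C1.
Split into bytes (most-significant first): 31 7B 51 C1.
Little-endian: lowest address holds the least-significant byte.
So at ascending addresses the bytes are C1 51 7B 31.

C1 51 7B 31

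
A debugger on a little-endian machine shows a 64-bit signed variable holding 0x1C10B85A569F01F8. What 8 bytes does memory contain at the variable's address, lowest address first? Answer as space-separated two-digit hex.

F8 01 9F 56 5A B8 10 1C

Split into bytes (most-significant first): 1C 10 B8 5A 56 9F 01 F8.
Little-endian stores the least-significant byte at the lowest address.
So at ascending addresses the bytes are F8 01 9F 56 5A B8 10 1C.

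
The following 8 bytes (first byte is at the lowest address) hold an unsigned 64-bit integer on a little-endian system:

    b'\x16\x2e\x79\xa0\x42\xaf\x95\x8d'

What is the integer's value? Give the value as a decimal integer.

10202253231572725270

In little-endian order the low byte comes first in memory.
Reassemble most-significant byte first: 8D 95 AF 42 A0 79 2E 16 → 0x8D95AF42A0792E16.
0x8D95AF42A0792E16 = 10202253231572725270.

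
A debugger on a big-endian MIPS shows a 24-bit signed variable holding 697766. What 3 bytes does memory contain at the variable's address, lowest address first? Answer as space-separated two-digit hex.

697766 in hexadecimal, padded to 24 bits, is 0x0AA5A6.
Split into bytes (most-significant first): 0A A5 A6.
Big-endian: lowest address holds the most-significant byte.
So the memory order matches the most-significant-first order: 0A A5 A6.

0A A5 A6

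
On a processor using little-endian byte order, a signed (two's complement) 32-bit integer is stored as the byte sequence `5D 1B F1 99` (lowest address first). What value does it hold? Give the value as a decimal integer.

Little-endian: lowest address holds the least-significant byte.
Reassemble most-significant byte first: 99 F1 1B 5D → 0x99F11B5D.
Top bit is set, so as a signed 32-bit value this is 0x99F11B5D − 2^32 = -1712252067.

-1712252067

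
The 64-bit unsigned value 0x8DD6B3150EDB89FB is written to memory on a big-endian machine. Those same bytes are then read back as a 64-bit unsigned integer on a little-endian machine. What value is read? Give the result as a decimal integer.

18125259028869404301

Stored big-endian, the bytes at ascending addresses are 8D D6 B3 15 0E DB 89 FB.
Read back as little-endian, the first byte is least significant, giving 0xFB89DB0E15B3D68D.
0xFB89DB0E15B3D68D = 18125259028869404301.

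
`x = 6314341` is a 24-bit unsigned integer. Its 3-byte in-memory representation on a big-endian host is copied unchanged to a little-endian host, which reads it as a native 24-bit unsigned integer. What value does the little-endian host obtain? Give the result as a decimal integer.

6642016

6314341 in 24-bit hexadecimal is 0x605965.
Stored big-endian, the bytes at ascending addresses are 60 59 65.
Read back as little-endian, the first byte is least significant, giving 0x655960.
0x655960 = 6642016.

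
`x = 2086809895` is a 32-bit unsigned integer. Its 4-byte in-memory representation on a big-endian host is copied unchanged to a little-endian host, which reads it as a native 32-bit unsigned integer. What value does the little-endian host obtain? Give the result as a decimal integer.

657547900

2086809895 in 32-bit hexadecimal is 0x7C623127.
Stored big-endian, the bytes at ascending addresses are 7C 62 31 27.
Read back as little-endian, the first byte is least significant, giving 0x2731627C.
0x2731627C = 657547900.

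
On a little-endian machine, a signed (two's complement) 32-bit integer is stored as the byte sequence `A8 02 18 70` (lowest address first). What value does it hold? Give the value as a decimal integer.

In little-endian order the low byte comes first in memory.
Reassemble most-significant byte first: 70 18 02 A8 → 0x701802A8.
0x701802A8 = 1880621736.

1880621736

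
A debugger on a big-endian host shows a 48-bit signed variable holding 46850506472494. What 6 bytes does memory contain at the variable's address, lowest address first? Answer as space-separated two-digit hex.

46850506472494 in hexadecimal, padded to 48 bits, is 0x2A9C3BCBBC2E.
Split into bytes (most-significant first): 2A 9C 3B CB BC 2E.
In big-endian order the high byte comes first in memory.
So the memory order matches the most-significant-first order: 2A 9C 3B CB BC 2E.

2A 9C 3B CB BC 2E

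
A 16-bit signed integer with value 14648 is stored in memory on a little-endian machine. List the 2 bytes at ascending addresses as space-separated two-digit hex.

14648 in hexadecimal, padded to 16 bits, is 0x3938.
Split into bytes (most-significant first): 39 38.
In little-endian order the low byte comes first in memory.
So at ascending addresses the bytes are 38 39.

38 39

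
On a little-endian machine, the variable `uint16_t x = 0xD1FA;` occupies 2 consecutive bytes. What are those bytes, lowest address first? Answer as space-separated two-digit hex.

FA D1

Split into bytes (most-significant first): D1 FA.
Little-endian: lowest address holds the least-significant byte.
So at ascending addresses the bytes are FA D1.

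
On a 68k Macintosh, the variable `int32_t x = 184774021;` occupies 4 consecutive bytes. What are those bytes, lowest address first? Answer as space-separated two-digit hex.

184774021 in hexadecimal, padded to 32 bits, is 0x0B036D85.
Split into bytes (most-significant first): 0B 03 6D 85.
Big-endian stores the most-significant byte at the lowest address.
So the memory order matches the most-significant-first order: 0B 03 6D 85.

0B 03 6D 85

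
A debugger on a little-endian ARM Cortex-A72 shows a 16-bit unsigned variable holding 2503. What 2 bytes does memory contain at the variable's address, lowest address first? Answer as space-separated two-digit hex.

C7 09

2503 in hexadecimal, padded to 16 bits, is 0x09C7.
Split into bytes (most-significant first): 09 C7.
Little-endian stores the least-significant byte at the lowest address.
So at ascending addresses the bytes are C7 09.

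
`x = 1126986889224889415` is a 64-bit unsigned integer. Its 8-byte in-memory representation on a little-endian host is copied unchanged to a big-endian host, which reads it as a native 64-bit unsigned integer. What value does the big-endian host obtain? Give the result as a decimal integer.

5162468564025516815

1126986889224889415 in 64-bit hexadecimal is 0x0FA3DC9ACEC5A447.
Stored little-endian, the bytes at ascending addresses are 47 A4 C5 CE 9A DC A3 0F.
Read back as big-endian, the last byte is least significant, giving 0x47A4C5CE9ADCA30F.
0x47A4C5CE9ADCA30F = 5162468564025516815.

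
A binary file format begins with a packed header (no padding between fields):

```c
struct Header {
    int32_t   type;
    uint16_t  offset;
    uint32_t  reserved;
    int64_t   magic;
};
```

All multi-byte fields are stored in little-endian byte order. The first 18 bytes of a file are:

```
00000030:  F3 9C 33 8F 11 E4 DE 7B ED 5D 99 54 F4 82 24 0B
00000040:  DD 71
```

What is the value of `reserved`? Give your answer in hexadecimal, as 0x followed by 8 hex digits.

0x5DED7BDE

`reserved` follows `type` (4 B), `offset` (2 B), so it starts at offset 4 + 2 = 6 and occupies 4 bytes.
Bytes at offsets 6..9: DE 7B ED 5D.
In little-endian order the low byte comes first in memory.
Reassemble most-significant byte first: 5D ED 7B DE → 0x5DED7BDE.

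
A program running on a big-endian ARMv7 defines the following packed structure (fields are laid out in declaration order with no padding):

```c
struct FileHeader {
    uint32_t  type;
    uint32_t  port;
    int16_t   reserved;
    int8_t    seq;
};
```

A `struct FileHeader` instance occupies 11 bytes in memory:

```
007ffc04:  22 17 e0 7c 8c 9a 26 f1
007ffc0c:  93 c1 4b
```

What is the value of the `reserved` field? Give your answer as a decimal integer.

-27711

`reserved` follows `type` (4 B), `port` (4 B), so it starts at offset 4 + 4 = 8 and occupies 2 bytes.
Bytes at offsets 8..9: 93 C1.
Big-endian stores the most-significant byte at the lowest address.
The bytes are already most-significant first: 0x93C1.
Top bit is set, so as a signed 16-bit value this is 0x93C1 − 2^16 = -27711.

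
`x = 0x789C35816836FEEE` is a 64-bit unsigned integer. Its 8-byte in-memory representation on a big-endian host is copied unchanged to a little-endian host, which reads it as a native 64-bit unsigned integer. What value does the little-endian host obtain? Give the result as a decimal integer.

17221261847583628408

Stored big-endian, the bytes at ascending addresses are 78 9C 35 81 68 36 FE EE.
Read back as little-endian, the first byte is least significant, giving 0xEEFE366881359C78.
0xEEFE366881359C78 = 17221261847583628408.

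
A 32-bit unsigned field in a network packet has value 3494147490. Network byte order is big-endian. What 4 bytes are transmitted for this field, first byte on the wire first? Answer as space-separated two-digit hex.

3494147490 in hexadecimal, padded to 32 bits, is 0xD04475A2.
Split into bytes (most-significant first): D0 44 75 A2.
Big-endian: lowest address holds the most-significant byte.
So the memory order matches the most-significant-first order: D0 44 75 A2.

D0 44 75 A2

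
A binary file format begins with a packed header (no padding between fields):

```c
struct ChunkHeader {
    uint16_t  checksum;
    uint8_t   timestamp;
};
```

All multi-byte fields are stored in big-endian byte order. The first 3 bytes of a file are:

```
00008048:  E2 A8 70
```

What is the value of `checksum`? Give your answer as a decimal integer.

`checksum` is the first field, at byte offset 0, occupying 2 bytes.
Bytes at offsets 0..1: E2 A8.
Big-endian stores the most-significant byte at the lowest address.
The bytes are already most-significant first: 0xE2A8.
0xE2A8 = 58024.

58024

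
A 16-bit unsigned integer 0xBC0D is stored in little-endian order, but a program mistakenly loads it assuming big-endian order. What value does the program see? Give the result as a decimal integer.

Stored little-endian, the bytes at ascending addresses are 0D BC.
Read back as big-endian, the last byte is least significant, giving 0x0DBC.
0x0DBC = 3516.

3516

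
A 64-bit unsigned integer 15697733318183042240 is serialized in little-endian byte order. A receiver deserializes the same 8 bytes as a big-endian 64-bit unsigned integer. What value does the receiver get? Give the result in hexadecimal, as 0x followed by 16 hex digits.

0xC03C1D61488DD9D9

15697733318183042240 in 64-bit hexadecimal is 0xD9D98D48611D3CC0.
Stored little-endian, the bytes at ascending addresses are C0 3C 1D 61 48 8D D9 D9.
Read back as big-endian, the last byte is least significant, giving 0xC03C1D61488DD9D9.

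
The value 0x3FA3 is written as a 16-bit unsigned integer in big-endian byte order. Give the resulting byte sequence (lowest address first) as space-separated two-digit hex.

Split into bytes (most-significant first): 3F A3.
In big-endian order the high byte comes first in memory.
So the memory order matches the most-significant-first order: 3F A3.

3F A3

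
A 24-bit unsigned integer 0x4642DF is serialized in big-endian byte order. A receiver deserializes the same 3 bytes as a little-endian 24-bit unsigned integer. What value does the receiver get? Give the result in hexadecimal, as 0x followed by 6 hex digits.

0xDF4246

Stored big-endian, the bytes at ascending addresses are 46 42 DF.
Read back as little-endian, the first byte is least significant, giving 0xDF4246.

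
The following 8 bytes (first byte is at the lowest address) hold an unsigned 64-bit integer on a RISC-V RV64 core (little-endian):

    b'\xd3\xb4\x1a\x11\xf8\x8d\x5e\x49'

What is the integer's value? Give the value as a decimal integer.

Little-endian: lowest address holds the least-significant byte.
Reassemble most-significant byte first: 49 5E 8D F8 11 1A B4 D3 → 0x495E8DF8111AB4D3.
0x495E8DF8111AB4D3 = 5286819109157909715.

5286819109157909715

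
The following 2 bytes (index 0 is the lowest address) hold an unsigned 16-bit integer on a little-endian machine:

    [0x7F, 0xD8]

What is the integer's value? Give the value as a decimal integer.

Little-endian stores the least-significant byte at the lowest address.
Reassemble most-significant byte first: D8 7F → 0xD87F.
0xD87F = 55423.

55423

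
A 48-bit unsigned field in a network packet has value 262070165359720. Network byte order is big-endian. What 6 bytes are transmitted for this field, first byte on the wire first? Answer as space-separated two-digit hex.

EE 59 F7 1C CC 68

262070165359720 in hexadecimal, padded to 48 bits, is 0xEE59F71CCC68.
Split into bytes (most-significant first): EE 59 F7 1C CC 68.
In big-endian order the high byte comes first in memory.
So the memory order matches the most-significant-first order: EE 59 F7 1C CC 68.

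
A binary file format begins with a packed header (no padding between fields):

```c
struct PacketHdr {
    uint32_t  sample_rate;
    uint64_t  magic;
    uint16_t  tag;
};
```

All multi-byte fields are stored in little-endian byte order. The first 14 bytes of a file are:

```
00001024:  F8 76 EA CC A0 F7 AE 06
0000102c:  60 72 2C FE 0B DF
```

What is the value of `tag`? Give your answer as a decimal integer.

`tag` follows `sample_rate` (4 B), `magic` (8 B), so it starts at offset 4 + 8 = 12 and occupies 2 bytes.
Bytes at offsets 12..13: 0B DF.
Little-endian: lowest address holds the least-significant byte.
Reassemble most-significant byte first: DF 0B → 0xDF0B.
0xDF0B = 57099.

57099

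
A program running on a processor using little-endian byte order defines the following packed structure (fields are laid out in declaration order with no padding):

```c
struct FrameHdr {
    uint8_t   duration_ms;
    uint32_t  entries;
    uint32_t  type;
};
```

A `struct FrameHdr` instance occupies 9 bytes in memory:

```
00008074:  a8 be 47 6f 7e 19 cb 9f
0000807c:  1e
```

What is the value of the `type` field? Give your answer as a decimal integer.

513788697

`type` follows `duration_ms` (1 B), `entries` (4 B), so it starts at offset 1 + 4 = 5 and occupies 4 bytes.
Bytes at offsets 5..8: 19 CB 9F 1E.
Little-endian stores the least-significant byte at the lowest address.
Reassemble most-significant byte first: 1E 9F CB 19 → 0x1E9FCB19.
0x1E9FCB19 = 513788697.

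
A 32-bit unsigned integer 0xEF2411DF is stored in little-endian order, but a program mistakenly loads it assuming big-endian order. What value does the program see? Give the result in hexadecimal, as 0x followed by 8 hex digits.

0xDF1124EF

Stored little-endian, the bytes at ascending addresses are DF 11 24 EF.
Read back as big-endian, the last byte is least significant, giving 0xDF1124EF.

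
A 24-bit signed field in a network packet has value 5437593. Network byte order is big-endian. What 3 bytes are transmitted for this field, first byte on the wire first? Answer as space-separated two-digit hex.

5437593 in hexadecimal, padded to 24 bits, is 0x52F899.
Split into bytes (most-significant first): 52 F8 99.
Big-endian stores the most-significant byte at the lowest address.
So the memory order matches the most-significant-first order: 52 F8 99.

52 F8 99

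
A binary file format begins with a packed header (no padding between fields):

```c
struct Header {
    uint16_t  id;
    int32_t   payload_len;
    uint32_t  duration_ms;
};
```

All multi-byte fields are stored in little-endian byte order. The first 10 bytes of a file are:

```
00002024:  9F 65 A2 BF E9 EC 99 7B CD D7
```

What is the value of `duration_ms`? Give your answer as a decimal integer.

`duration_ms` follows `id` (2 B), `payload_len` (4 B), so it starts at offset 2 + 4 = 6 and occupies 4 bytes.
Bytes at offsets 6..9: 99 7B CD D7.
Little-endian: lowest address holds the least-significant byte.
Reassemble most-significant byte first: D7 CD 7B 99 → 0xD7CD7B99.
0xD7CD7B99 = 3620567961.

3620567961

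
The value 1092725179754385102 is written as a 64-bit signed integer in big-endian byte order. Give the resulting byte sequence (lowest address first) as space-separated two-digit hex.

1092725179754385102 in hexadecimal, padded to 64 bits, is 0x0F2A23C2F0628ECE.
Split into bytes (most-significant first): 0F 2A 23 C2 F0 62 8E CE.
Big-endian stores the most-significant byte at the lowest address.
So the memory order matches the most-significant-first order: 0F 2A 23 C2 F0 62 8E CE.

0F 2A 23 C2 F0 62 8E CE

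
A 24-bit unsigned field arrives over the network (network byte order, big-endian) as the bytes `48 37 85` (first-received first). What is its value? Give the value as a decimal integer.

4732805

In big-endian order the high byte comes first in memory.
The bytes are already most-significant first: 0x483785.
0x483785 = 4732805.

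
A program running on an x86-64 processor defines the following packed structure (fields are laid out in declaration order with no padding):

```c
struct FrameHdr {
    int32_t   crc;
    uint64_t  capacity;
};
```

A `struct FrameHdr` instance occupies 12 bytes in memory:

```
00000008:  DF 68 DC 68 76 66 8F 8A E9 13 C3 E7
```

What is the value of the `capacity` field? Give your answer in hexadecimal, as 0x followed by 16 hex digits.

`capacity` follows `crc` (4 bytes), so it starts at byte offset 4 and occupies 8 bytes.
Bytes at offsets 4..11: 76 66 8F 8A E9 13 C3 E7.
In little-endian order the low byte comes first in memory.
Reassemble most-significant byte first: E7 C3 13 E9 8A 8F 66 76 → 0xE7C313E98A8F6676.

0xE7C313E98A8F6676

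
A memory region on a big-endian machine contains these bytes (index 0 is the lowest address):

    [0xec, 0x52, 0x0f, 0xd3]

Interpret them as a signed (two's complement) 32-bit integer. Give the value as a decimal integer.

Big-endian: lowest address holds the most-significant byte.
The bytes are already most-significant first: 0xEC520FD3.
Top bit is set, so as a signed 32-bit value this is 0xEC520FD3 − 2^32 = -330166317.

-330166317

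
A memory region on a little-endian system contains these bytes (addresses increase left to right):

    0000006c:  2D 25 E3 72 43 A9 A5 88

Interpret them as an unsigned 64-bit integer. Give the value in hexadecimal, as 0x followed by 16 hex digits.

In little-endian order the low byte comes first in memory.
Reassemble most-significant byte first: 88 A5 A9 43 72 E3 25 2D → 0x88A5A94372E3252D.

0x88A5A94372E3252D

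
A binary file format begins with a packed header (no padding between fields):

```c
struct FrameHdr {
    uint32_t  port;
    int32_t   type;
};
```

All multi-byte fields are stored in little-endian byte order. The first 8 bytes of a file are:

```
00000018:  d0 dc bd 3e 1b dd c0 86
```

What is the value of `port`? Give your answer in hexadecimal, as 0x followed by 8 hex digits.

`port` is the first field, at byte offset 0, occupying 4 bytes.
Bytes at offsets 0..3: D0 DC BD 3E.
Little-endian stores the least-significant byte at the lowest address.
Reassemble most-significant byte first: 3E BD DC D0 → 0x3EBDDCD0.

0x3EBDDCD0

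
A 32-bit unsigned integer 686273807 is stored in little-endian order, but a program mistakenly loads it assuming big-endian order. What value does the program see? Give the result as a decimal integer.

686273807 in 32-bit hexadecimal is 0x28E7B50F.
Stored little-endian, the bytes at ascending addresses are 0F B5 E7 28.
Read back as big-endian, the last byte is least significant, giving 0x0FB5E728.
0x0FB5E728 = 263579432.

263579432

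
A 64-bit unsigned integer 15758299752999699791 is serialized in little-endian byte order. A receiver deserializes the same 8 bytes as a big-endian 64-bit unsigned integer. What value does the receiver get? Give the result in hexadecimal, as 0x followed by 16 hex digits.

0x4F45AC6122BAB0DA

15758299752999699791 in 64-bit hexadecimal is 0xDAB0BA2261AC454F.
Stored little-endian, the bytes at ascending addresses are 4F 45 AC 61 22 BA B0 DA.
Read back as big-endian, the last byte is least significant, giving 0x4F45AC6122BAB0DA.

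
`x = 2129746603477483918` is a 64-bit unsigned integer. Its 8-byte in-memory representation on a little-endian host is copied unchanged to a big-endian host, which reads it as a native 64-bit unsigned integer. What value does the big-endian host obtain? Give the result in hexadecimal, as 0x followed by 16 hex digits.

0x8EC1DE8140618E1D

2129746603477483918 in 64-bit hexadecimal is 0x1D8E614081DEC18E.
Stored little-endian, the bytes at ascending addresses are 8E C1 DE 81 40 61 8E 1D.
Read back as big-endian, the last byte is least significant, giving 0x8EC1DE8140618E1D.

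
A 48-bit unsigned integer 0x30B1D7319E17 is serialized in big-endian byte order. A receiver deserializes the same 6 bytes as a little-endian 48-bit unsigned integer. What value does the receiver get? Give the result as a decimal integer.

Stored big-endian, the bytes at ascending addresses are 30 B1 D7 31 9E 17.
Read back as little-endian, the first byte is least significant, giving 0x179E31D7B130.
0x179E31D7B130 = 25968208490800.

25968208490800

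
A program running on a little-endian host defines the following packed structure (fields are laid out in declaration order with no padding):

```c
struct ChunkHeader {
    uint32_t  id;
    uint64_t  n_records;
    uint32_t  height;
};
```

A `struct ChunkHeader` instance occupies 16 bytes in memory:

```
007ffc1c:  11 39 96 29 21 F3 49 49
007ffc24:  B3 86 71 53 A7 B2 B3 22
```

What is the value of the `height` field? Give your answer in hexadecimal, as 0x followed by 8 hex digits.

0x22B3B2A7

`height` follows `id` (4 B), `n_records` (8 B), so it starts at offset 4 + 8 = 12 and occupies 4 bytes.
Bytes at offsets 12..15: A7 B2 B3 22.
Little-endian stores the least-significant byte at the lowest address.
Reassemble most-significant byte first: 22 B3 B2 A7 → 0x22B3B2A7.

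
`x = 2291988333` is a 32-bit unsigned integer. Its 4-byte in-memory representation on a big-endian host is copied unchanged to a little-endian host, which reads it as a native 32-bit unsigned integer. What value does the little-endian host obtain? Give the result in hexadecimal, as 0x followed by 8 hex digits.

2291988333 in 32-bit hexadecimal is 0x889CF76D.
Stored big-endian, the bytes at ascending addresses are 88 9C F7 6D.
Read back as little-endian, the first byte is least significant, giving 0x6DF79C88.

0x6DF79C88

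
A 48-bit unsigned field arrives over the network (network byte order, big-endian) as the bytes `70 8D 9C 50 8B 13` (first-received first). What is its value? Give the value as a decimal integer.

Big-endian: lowest address holds the most-significant byte.
The bytes are already most-significant first: 0x708D9C508B13.
0x708D9C508B13 = 123753515223827.

123753515223827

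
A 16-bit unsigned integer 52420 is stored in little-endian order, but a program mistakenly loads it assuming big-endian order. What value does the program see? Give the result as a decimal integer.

52420 in 16-bit hexadecimal is 0xCCC4.
Stored little-endian, the bytes at ascending addresses are C4 CC.
Read back as big-endian, the last byte is least significant, giving 0xC4CC.
0xC4CC = 50380.

50380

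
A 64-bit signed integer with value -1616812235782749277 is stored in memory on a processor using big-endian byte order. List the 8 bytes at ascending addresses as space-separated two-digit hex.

E9 8F ED D6 79 AA 03 A3

Two's complement of -1616812235782749277 in 64 bits: 1616812235782749277 = 0x167012298655FC5D; invert → 0xE98FEDD679AA03A2; add 1 → 0xE98FEDD679AA03A3.
Split into bytes (most-significant first): E9 8F ED D6 79 AA 03 A3.
In big-endian order the high byte comes first in memory.
So the memory order matches the most-significant-first order: E9 8F ED D6 79 AA 03 A3.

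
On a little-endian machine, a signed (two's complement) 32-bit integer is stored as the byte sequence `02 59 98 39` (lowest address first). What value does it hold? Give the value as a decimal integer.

966285570

Little-endian stores the least-significant byte at the lowest address.
Reassemble most-significant byte first: 39 98 59 02 → 0x39985902.
0x39985902 = 966285570.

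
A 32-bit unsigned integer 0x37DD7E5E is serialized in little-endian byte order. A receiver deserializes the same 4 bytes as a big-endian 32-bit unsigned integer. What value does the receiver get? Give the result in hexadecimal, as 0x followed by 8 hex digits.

Stored little-endian, the bytes at ascending addresses are 5E 7E DD 37.
Read back as big-endian, the last byte is least significant, giving 0x5E7EDD37.

0x5E7EDD37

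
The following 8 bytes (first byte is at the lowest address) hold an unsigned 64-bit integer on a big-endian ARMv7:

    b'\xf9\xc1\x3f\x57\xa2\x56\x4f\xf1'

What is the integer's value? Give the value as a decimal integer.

Big-endian: lowest address holds the most-significant byte.
The bytes are already most-significant first: 0xF9C13F57A2564FF1.
0xF9C13F57A2564FF1 = 17996735231567482865.

17996735231567482865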